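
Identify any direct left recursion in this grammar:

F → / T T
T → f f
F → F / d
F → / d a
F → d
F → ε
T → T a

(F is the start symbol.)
Yes, F, T are left-recursive

Direct left recursion occurs when N → N α for some non-terminal N (the right-hand side begins with the left-hand side itself).

F → / T T: starts with '/'
T → f f: starts with f
F → F / d: LEFT RECURSIVE (starts with F)
F → / d a: starts with '/'
F → d: starts with d
F → ε: starts with ε
T → T a: LEFT RECURSIVE (starts with T)

The grammar has direct left recursion on: F, T.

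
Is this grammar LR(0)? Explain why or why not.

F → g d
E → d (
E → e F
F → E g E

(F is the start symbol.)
Augment with F' → F and build the canonical LR(0) collection (I0 = CLOSURE({[F' → . F]}), then GOTO on every symbol after a dot until no new states appear). It has 11 states:
  I0: { [E → . d (], [E → . e F], [F → . E g E], [F → . g d], [F' → . F] }  — shift
  I1: { [F → E . g E] }  — shift
  I2: { [F' → F .] }  — accept
  I3: { [E → d . (] }  — shift
  I4: { [E → . d (], [E → . e F], [E → e . F], [F → . E g E], [F → . g d] }  — shift
  I5: { [F → g . d] }  — shift
  I6: { [F → g d .] }  — reduce
  I7: { [E → e F .] }  — reduce
  I8: { [E → d ( .] }  — reduce
  I9: { [E → . d (], [E → . e F], [F → E g . E] }  — shift
  I10: { [F → E g E .] }  — reduce

Every state is either a pure shift/goto state or contains exactly one complete item and nothing to shift — no conflicts. The grammar is LR(0).

Answer: Yes, the grammar is LR(0)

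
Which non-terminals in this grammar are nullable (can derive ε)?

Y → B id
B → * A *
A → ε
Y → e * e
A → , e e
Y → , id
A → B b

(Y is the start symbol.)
{ 'A' }

ε-productions: A → ε
So A is immediately nullable.
No further non-terminal can be added: every production for the remaining non-terminals contains a terminal or a non-nullable non-terminal.
Nullable = { 'A' }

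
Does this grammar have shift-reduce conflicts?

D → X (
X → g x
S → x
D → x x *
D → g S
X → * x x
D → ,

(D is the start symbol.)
A shift-reduce conflict occurs when an LR(0) state has both:
  - a complete (reduce) item [A → α .] (dot at the end), and
  - a shift item [B → β . c γ] (dot before a terminal).

Augment with D' → D and build the canonical LR(0) collection (I0 = CLOSURE({[D' → . D]}), then GOTO on every symbol after a dot until no new states appear). It has 14 states:
  I0: { [D → . ,], [D → . X (], [D → . g S], [D → . x x *], [D' → . D], [X → . * x x], [X → . g x] }  — shift
  I1: { [X → * . x x] }  — shift
  I2: { [D → , .] }  — reduce
  I3: { [D' → D .] }  — accept
  I4: { [D → X . (] }  — shift
  I5: { [D → g . S], [S → . x], [X → g . x] }  — shift
  I6: { [D → x . x *] }  — shift
  I7: { [D → x x . *] }  — shift
  I8: { [D → x x * .] }  — reduce
  I9: { [D → g S .] }  — reduce
  I10: { [S → x .], [X → g x .] }  — 2 reduces
  I11: { [D → X ( .] }  — reduce
  I12: { [X → * x . x] }  — shift
  I13: { [X → * x x .] }  — reduce

No state contains both a complete item and a shift item.

Answer: No shift-reduce conflicts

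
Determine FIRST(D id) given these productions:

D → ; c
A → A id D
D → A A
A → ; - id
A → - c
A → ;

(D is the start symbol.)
FIRST sets of the non-terminals involved (from the grammar, by fixed-point iteration):
  FIRST(D) = { '-', ';' }

To compute FIRST(D id), process the symbols left to right:
Symbol D is a non-terminal. Add FIRST(D) \ {ε} = { '-', ';' }
D is not nullable (ε ∉ FIRST(D)), so stop here.
FIRST(D id) = { '-', ';' }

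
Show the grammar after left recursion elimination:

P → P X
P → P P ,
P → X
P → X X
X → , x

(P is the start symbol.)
P is directly left-recursive. The standard transformation for
  A → A α₁ | ... | A α_m | β₁ | ... | β_n
is
  A  → β₁ A' | ... | β_n A'
  A' → α₁ A' | ... | α_m A' | ε

P → X becomes P → X P'
P → X X becomes P → X X P'
P → P X becomes P' → X P'
P → P P , becomes P' → P , P'
Add P' → ε

Productions for other non-terminals are unchanged:
  X → , x

Resulting grammar:
P → X P'
P → X X P'
P' → X P'
P' → P , P'
P' → ε
X → , x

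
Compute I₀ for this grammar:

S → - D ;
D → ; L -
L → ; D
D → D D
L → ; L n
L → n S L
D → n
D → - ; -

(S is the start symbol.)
First, augment the grammar with S' → S
I₀ = CLOSURE({ [S' → . S] }):
  [S' → . S] has the dot before S: add [S → . - D ;]
No further items can be added.

I₀ = { [S → . - D ;], [S' → . S] }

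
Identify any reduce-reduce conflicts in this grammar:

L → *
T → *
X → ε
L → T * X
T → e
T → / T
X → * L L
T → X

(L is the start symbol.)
Augment with L' → L and build the canonical LR(0) collection (I0 = CLOSURE({[L' → . L]}), then GOTO on every symbol after a dot until no new states appear). It has 14 states:
  I0: { [L → . *], [L → . T * X], [L' → . L], [T → . *], [T → . / T], [T → . X], [T → . e], [X → . * L L], [X → .] }  — shift, reduce
  I1: { [L → * .], [L → . *], [L → . T * X], [T → * .], [T → . *], [T → . / T], [T → . X], [T → . e], [X → * . L L], [X → . * L L], [X → .] }  — shift, 3 reduces
  I2: { [T → . *], [T → . / T], [T → . X], [T → . e], [T → / . T], [X → . * L L], [X → .] }  — shift, reduce
  I3: { [L' → L .] }  — accept
  I4: { [L → T . * X] }  — shift
  I5: { [T → X .] }  — reduce
  I6: { [T → e .] }  — reduce
  I7: { [L → T * . X], [X → . * L L], [X → .] }  — shift, reduce
  I8: { [L → . *], [L → . T * X], [T → . *], [T → . / T], [T → . X], [T → . e], [X → * . L L], [X → . * L L], [X → .] }  — shift, reduce
  I9: { [L → T * X .] }  — reduce
  I10: { [L → . *], [L → . T * X], [T → . *], [T → . / T], [T → . X], [T → . e], [X → * L . L], [X → . * L L], [X → .] }  — shift, reduce
  I11: { [X → * L L .] }  — reduce
  I12: { [L → . *], [L → . T * X], [T → * .], [T → . *], [T → . / T], [T → . X], [T → . e], [X → * . L L], [X → . * L L], [X → .] }  — shift, 2 reduces
  I13: { [T → / T .] }  — reduce

I1 contains complete items [L → * .], [T → * .], [X → .] — reduce-reduce conflict.
I12 contains complete items [T → * .], [X → .] — reduce-reduce conflict.

Answer: Yes — I1: [L → * .] vs [T → * .]; I12: [T → * .] vs [X → .]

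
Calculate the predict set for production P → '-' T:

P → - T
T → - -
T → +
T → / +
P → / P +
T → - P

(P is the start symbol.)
PREDICT(P → '-' T) = (FIRST(RHS) \ {ε}) ∪ (FOLLOW(P) if ε ∈ FIRST(RHS), i.e. RHS ⇒* ε)
FIRST('-' T) = { '-' }
ε ∉ FIRST('-' T), so FOLLOW(P) is not added.
PREDICT(P → '-' T) = { '-' }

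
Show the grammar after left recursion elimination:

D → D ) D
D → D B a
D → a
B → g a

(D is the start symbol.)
D → a D'
D' → ) D D'
D' → B a D'
D' → ε
B → g a

D is directly left-recursive. The standard transformation for
  A → A α₁ | ... | A α_m | β₁ | ... | β_n
is
  A  → β₁ A' | ... | β_n A'
  A' → α₁ A' | ... | α_m A' | ε

D → a becomes D → a D'
D → D ) D becomes D' → ) D D'
D → D B a becomes D' → B a D'
Add D' → ε

Productions for other non-terminals are unchanged:
  B → g a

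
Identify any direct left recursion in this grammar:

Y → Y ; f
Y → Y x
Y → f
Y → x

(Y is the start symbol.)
Direct left recursion occurs when N → N α for some non-terminal N (the right-hand side begins with the left-hand side itself).

Y → Y ; f: LEFT RECURSIVE (starts with Y)
Y → Y x: LEFT RECURSIVE (starts with Y)
Y → f: starts with f
Y → x: starts with x

The grammar has direct left recursion on: Y.

Answer: Yes, Y is left-recursive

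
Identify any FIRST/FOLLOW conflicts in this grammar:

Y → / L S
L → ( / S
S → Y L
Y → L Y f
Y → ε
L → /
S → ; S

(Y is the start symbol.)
Yes. Y → '/' L S with FOLLOW(Y) on { '/' }; Y → L Y f with FOLLOW(Y) on { '(', '/' }

A FIRST/FOLLOW conflict occurs when a non-terminal N has a nullable alternative N → β (β ⇒* ε) and another alternative N → α with FIRST(α) ∩ FOLLOW(N) ≠ ∅: on such a lookahead the parser cannot decide between expanding α and letting N vanish via β.

Nullable non-terminals: Y.
FIRST sets used below: FIRST(L) = { '(', '/' }

Y: nullable alternative(s) Y → ε; FOLLOW(Y) = { $, '(', '/', 'f' }
  Y → / L S: FIRST \ {ε} = { '/' } — overlaps FOLLOW(Y) on { '/' }: CONFLICT
  Y → L Y f: FIRST \ {ε} = { '(', '/' } — overlaps FOLLOW(Y) on { '(', '/' }: CONFLICT
  Y → ε: FIRST \ {ε} = { } — this is the only nullable alternative, skip

L, S have no nullable alternative, so no FIRST/FOLLOW check is needed there.

So the grammar has 2 FIRST/FOLLOW conflicts (marked CONFLICT above).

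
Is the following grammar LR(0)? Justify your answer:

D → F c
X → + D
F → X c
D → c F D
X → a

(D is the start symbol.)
Augment with D' → D and build the canonical LR(0) collection (I0 = CLOSURE({[D' → . D]}), then GOTO on every symbol after a dot until no new states appear). It has 12 states:
  I0: { [D → . F c], [D → . c F D], [D' → . D], [F → . X c], [X → . + D], [X → . a] }  — shift
  I1: { [D → . F c], [D → . c F D], [F → . X c], [X → + . D], [X → . + D], [X → . a] }  — shift
  I2: { [D' → D .] }  — accept
  I3: { [D → F . c] }  — shift
  I4: { [F → X . c] }  — shift
  I5: { [X → a .] }  — reduce
  I6: { [D → c . F D], [F → . X c], [X → . + D], [X → . a] }  — shift
  I7: { [D → . F c], [D → . c F D], [D → c F . D], [F → . X c], [X → . + D], [X → . a] }  — shift
  I8: { [D → c F D .] }  — reduce
  I9: { [F → X c .] }  — reduce
  I10: { [D → F c .] }  — reduce
  I11: { [X → + D .] }  — reduce

Every state is either a pure shift/goto state or contains exactly one complete item and nothing to shift — no conflicts. The grammar is LR(0).

Answer: Yes, the grammar is LR(0)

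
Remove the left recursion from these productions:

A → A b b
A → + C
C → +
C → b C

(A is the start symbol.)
A → + C A'
A' → b b A'
A' → ε
C → +
C → b C

A is directly left-recursive. The standard transformation for
  A → A α₁ | ... | A α_m | β₁ | ... | β_n
is
  A  → β₁ A' | ... | β_n A'
  A' → α₁ A' | ... | α_m A' | ε

A → + C becomes A → + C A'
A → A b b becomes A' → b b A'
Add A' → ε

Productions for other non-terminals are unchanged:
  C → +
  C → b C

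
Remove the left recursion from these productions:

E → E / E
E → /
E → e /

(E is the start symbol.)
E is directly left-recursive. The standard transformation for
  A → A α₁ | ... | A α_m | β₁ | ... | β_n
is
  A  → β₁ A' | ... | β_n A'
  A' → α₁ A' | ... | α_m A' | ε

E → / becomes E → / E'
E → e / becomes E → e / E'
E → E / E becomes E' → / E E'
Add E' → ε

Resulting grammar:
E → / E'
E → e / E'
E' → / E E'
E' → ε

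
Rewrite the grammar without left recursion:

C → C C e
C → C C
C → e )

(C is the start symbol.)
C is directly left-recursive. The standard transformation for
  A → A α₁ | ... | A α_m | β₁ | ... | β_n
is
  A  → β₁ A' | ... | β_n A'
  A' → α₁ A' | ... | α_m A' | ε

C → e ) becomes C → e ) C'
C → C C e becomes C' → C e C'
C → C C becomes C' → C C'
Add C' → ε

Resulting grammar:
C → e ) C'
C' → C e C'
C' → C C'
C' → ε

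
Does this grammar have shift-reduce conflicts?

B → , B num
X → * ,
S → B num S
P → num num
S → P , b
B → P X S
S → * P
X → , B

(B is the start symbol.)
A shift-reduce conflict occurs when an LR(0) state has both:
  - a complete (reduce) item [A → α .] (dot at the end), and
  - a shift item [B → β . c γ] (dot before a terminal).

Augment with B' → B and build the canonical LR(0) collection (I0 = CLOSURE({[B' → . B]}), then GOTO on every symbol after a dot until no new states appear). It has 22 states:
  I0: { [B → . , B num], [B → . P X S], [B' → . B], [P → . num num] }  — shift
  I1: { [B → , . B num], [B → . , B num], [B → . P X S], [P → . num num] }  — shift
  I2: { [B' → B .] }  — accept
  I3: { [B → P . X S], [X → . * ,], [X → . , B] }  — shift
  I4: { [P → num . num] }  — shift
  I5: { [P → num num .] }  — reduce
  I6: { [X → * . ,] }  — shift
  I7: { [B → . , B num], [B → . P X S], [P → . num num], [X → , . B] }  — shift
  I8: { [B → . , B num], [B → . P X S], [B → P X . S], [P → . num num], [S → . * P], [S → . B num S], [S → . P , b] }  — shift
  I9: { [P → . num num], [S → * . P] }  — shift
  I10: { [S → B . num S] }  — shift
  I11: { [B → P . X S], [S → P . , b], [X → . * ,], [X → . , B] }  — shift
  I12: { [B → P X S .] }  — reduce
  I13: { [B → . , B num], [B → . P X S], [P → . num num], [S → P , . b], [X → , . B] }  — shift
  I14: { [X → , B .] }  — reduce
  I15: { [S → P , b .] }  — reduce
  I16: { [B → . , B num], [B → . P X S], [P → . num num], [S → . * P], [S → . B num S], [S → . P , b], [S → B num . S] }  — shift
  I17: { [S → B num S .] }  — reduce
  I18: { [S → * P .] }  — reduce
  I19: { [X → * , .] }  — reduce
  I20: { [B → , B . num] }  — shift
  I21: { [B → , B num .] }  — reduce

No state contains both a complete item and a shift item.

Answer: No shift-reduce conflicts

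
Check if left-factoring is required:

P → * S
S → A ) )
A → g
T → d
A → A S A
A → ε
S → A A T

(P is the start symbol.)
Yes, S has productions with common prefix 'A'

Left-factoring is needed when two productions for the same non-terminal
share a common prefix on the right-hand side.

Productions for S:
  S → A ) )
  S → A A T
Productions for A:
  A → g
  A → A S A
  A → ε

Found common prefix 'A' in productions for S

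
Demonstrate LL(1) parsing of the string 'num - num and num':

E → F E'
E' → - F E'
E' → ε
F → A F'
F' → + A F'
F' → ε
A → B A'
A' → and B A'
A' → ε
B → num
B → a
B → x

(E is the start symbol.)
LL(1) parsing maintains a stack (initially the start symbol over $) and the input. At each step: if the stack top is a terminal, match it against the current input token; if it is a non-terminal N, replace it with the RHS of M[N, lookahead] (the unique production whose predict set contains the lookahead).

Stack is shown with the top on the left.

Stack             Input                Action
---------------------------------------------
E $               num - num and num $  output E → F E'
F E' $            num - num and num $  output F → A F'
A F' E' $         num - num and num $  output A → B A'
B A' F' E' $      num - num and num $  output B → num
num A' F' E' $    num - num and num $  match 'num'
A' F' E' $        - num and num $      output A' → ε
F' E' $           - num and num $      output F' → ε
E' $              - num and num $      output E' → - F E'
- F E' $          - num and num $      match '-'
F E' $            num and num $        output F → A F'
A F' E' $         num and num $        output A → B A'
B A' F' E' $      num and num $        output B → num
num A' F' E' $    num and num $        match 'num'
A' F' E' $        and num $            output A' → and B A'
and B A' F' E' $  and num $            match 'and'
B A' F' E' $      num $                output B → num
num A' F' E' $    num $                match 'num'
A' F' E' $        $                    output A' → ε
F' E' $           $                    output F' → ε
E' $              $                    output E' → ε
$                 $                    accept

The string is accepted.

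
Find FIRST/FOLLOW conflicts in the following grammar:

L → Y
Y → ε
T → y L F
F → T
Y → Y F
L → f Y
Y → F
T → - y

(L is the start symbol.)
A FIRST/FOLLOW conflict occurs when a non-terminal N has a nullable alternative N → β (β ⇒* ε) and another alternative N → α with FIRST(α) ∩ FOLLOW(N) ≠ ∅: on such a lookahead the parser cannot decide between expanding α and letting N vanish via β.

Nullable non-terminals: L, Y.
FIRST sets used below: FIRST(Y) = { '-', 'y', ε }, FIRST(F) = { '-', 'y' }

L: nullable alternative(s) L → Y; FOLLOW(L) = { $, '-', 'y' }
  L → Y: FIRST \ {ε} = { '-', 'y' } — this is the only nullable alternative, skip
  L → f Y: FIRST \ {ε} = { 'f' } — disjoint from FOLLOW(L)

Y: nullable alternative(s) Y → ε; FOLLOW(Y) = { $, '-', 'y' }
  Y → ε: FIRST \ {ε} = { } — this is the only nullable alternative, skip
  Y → Y F: FIRST \ {ε} = { '-', 'y' } — overlaps FOLLOW(Y) on { '-', 'y' }: CONFLICT
  Y → F: FIRST \ {ε} = { '-', 'y' } — overlaps FOLLOW(Y) on { '-', 'y' }: CONFLICT

F, T have no nullable alternative, so no FIRST/FOLLOW check is needed there.

So the grammar has 2 FIRST/FOLLOW conflicts (marked CONFLICT above).

Answer: Yes. Y → Y F with FOLLOW(Y) on { '-', 'y' }; Y → F with FOLLOW(Y) on { '-', 'y' }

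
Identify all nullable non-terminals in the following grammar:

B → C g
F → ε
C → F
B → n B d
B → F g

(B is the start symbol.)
{ 'C', 'F' }

A non-terminal is nullable if it can derive ε (the empty string): either it has an ε-production, or it has a production whose right-hand side consists entirely of nullable non-terminals.

ε-productions: F → ε
So F is immediately nullable.
C → F: every symbol on the right is nullable, so C is nullable too.
No further non-terminal can be added: every production for the remaining non-terminals contains a terminal or a non-nullable non-terminal.
Nullable = { 'C', 'F' }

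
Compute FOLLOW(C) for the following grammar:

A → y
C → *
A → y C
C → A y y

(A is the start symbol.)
{ $, 'y' }

In A → y C: C is at the end, add FOLLOW(A)

The FOLLOW sets referred to above (computed the same way, to a fixed point):
  FOLLOW(A) = { $, 'y' }

Taking the union: FOLLOW(C) = { $, 'y' }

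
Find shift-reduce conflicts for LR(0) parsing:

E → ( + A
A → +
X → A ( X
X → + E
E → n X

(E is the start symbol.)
A shift-reduce conflict occurs when an LR(0) state has both:
  - a complete (reduce) item [A → α .] (dot at the end), and
  - a shift item [B → β . c γ] (dot before a terminal).

Augment with E' → E and build the canonical LR(0) collection (I0 = CLOSURE({[E' → . E]}), then GOTO on every symbol after a dot until no new states appear). It has 13 states:
  I0: { [E → . ( + A], [E → . n X], [E' → . E] }  — shift
  I1: { [E → ( . + A] }  — shift
  I2: { [E' → E .] }  — accept
  I3: { [A → . +], [E → n . X], [X → . + E], [X → . A ( X] }  — shift
  I4: { [A → + .], [E → . ( + A], [E → . n X], [X → + . E] }  — shift, reduce
  I5: { [X → A . ( X] }  — shift
  I6: { [E → n X .] }  — reduce
  I7: { [A → . +], [X → . + E], [X → . A ( X], [X → A ( . X] }  — shift
  I8: { [X → A ( X .] }  — reduce
  I9: { [X → + E .] }  — reduce
  I10: { [A → . +], [E → ( + . A] }  — shift
  I11: { [A → + .] }  — reduce
  I12: { [E → ( + A .] }  — reduce

I4 contains reduce item [A → + .] and shift items [E → . ( + A], [E → . n X] — shift-reduce conflict.

Answer: Yes — I4: [A → + .] vs [E → . ( + A]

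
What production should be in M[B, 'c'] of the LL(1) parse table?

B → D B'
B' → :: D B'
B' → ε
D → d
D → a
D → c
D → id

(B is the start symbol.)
To find M[B, 'c'], we find productions for B where 'c' is in the predict set (PREDICT(N → α) = (FIRST(α) \ {ε}) ∪ (FOLLOW(N) if α ⇒* ε)).

Relevant sets:
  FIRST(D) = { 'a', 'c', 'd', 'id' }

B → D B': PREDICT = { 'a', 'c', 'd', 'id' }
  'c' is in predict set, so this production goes in M[B, 'c']

M[B, 'c'] = B → D B'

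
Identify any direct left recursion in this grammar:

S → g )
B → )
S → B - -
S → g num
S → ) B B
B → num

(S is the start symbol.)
Direct left recursion occurs when N → N α for some non-terminal N (the right-hand side begins with the left-hand side itself).

S → g ): starts with g
B → ): starts with ')'
S → B - -: starts with B
S → g num: starts with g
S → ) B B: starts with ')'
B → num: starts with num

No direct left recursion found.

Answer: No direct left recursion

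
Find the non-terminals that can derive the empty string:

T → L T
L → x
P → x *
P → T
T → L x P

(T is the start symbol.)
None

A non-terminal is nullable if it can derive ε (the empty string): either it has an ε-production, or it has a production whose right-hand side consists entirely of nullable non-terminals.

There are no ε-productions, so no non-terminal can derive ε.
No non-terminals are nullable.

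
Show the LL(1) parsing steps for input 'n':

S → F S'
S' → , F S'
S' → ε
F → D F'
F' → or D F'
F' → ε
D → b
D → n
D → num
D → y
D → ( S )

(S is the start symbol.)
LL(1) parsing maintains a stack (initially the start symbol over $) and the input. At each step: if the stack top is a terminal, match it against the current input token; if it is a non-terminal N, replace it with the RHS of M[N, lookahead] (the unique production whose predict set contains the lookahead).

Stack is shown with the top on the left.

Stack      Input  Action
------------------------
S $        n $    output S → F S'
F S' $     n $    output F → D F'
D F' S' $  n $    output D → n
n F' S' $  n $    match 'n'
F' S' $    $      output F' → ε
S' $       $      output S' → ε
$          $      accept

The string is accepted.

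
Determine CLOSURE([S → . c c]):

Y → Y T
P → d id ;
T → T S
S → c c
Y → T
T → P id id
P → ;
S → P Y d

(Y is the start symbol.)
{ [S → . c c] }

To compute CLOSURE, for each item [A → α.Bβ] where B is a non-terminal, add [B → .γ] for all productions B → γ; repeat for the newly added items until nothing changes.

Start with: [S → . c c]
The dot precedes the terminal c, so nothing is added.

CLOSURE = { [S → . c c] }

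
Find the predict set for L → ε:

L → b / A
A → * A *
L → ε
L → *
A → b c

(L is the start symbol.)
{ $ }

PREDICT(L → ε) = (FIRST(RHS) \ {ε}) ∪ (FOLLOW(L) if ε ∈ FIRST(RHS), i.e. RHS ⇒* ε)
The right-hand side is ε (FIRST(ε) = { ε }), so the predict set is FOLLOW(L) = { $ }
PREDICT(L → ε) = { $ }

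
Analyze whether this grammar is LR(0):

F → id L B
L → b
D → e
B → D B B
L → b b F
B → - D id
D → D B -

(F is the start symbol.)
No. Shift-reduce conflict between [L → b .] and [L → b . b F]

Augment with F' → F and build the canonical LR(0) collection (I0 = CLOSURE({[F' → . F]}), then GOTO on every symbol after a dot until no new states appear). It has 18 states:
  I0: { [F → . id L B], [F' → . F] }  — shift
  I1: { [F' → F .] }  — accept
  I2: { [F → id . L B], [L → . b b F], [L → . b] }  — shift
  I3: { [B → . - D id], [B → . D B B], [D → . D B -], [D → . e], [F → id L . B] }  — shift
  I4: { [L → b . b F], [L → b .] }  — shift, reduce
  I5: { [F → . id L B], [L → b b . F] }  — shift
  I6: { [L → b b F .] }  — reduce
  I7: { [B → - . D id], [D → . D B -], [D → . e] }  — shift
  I8: { [F → id L B .] }  — reduce
  I9: { [B → . - D id], [B → . D B B], [B → D . B B], [D → . D B -], [D → . e], [D → D . B -] }  — shift
  I10: { [D → e .] }  — reduce
  I11: { [B → . - D id], [B → . D B B], [B → D B . B], [D → . D B -], [D → . e], [D → D B . -] }  — shift
  I12: { [B → - . D id], [D → . D B -], [D → . e], [D → D B - .] }  — shift, reduce
  I13: { [B → D B B .] }  — reduce
  I14: { [B → - D . id], [B → . - D id], [B → . D B B], [D → . D B -], [D → . e], [D → D . B -] }  — shift
  I15: { [D → D B . -] }  — shift
  I16: { [B → - D id .] }  — reduce
  I17: { [D → D B - .] }  — reduce

Conflict in state I4:
  Shift-reduce conflict between [L → b .] and [L → b . b F]
So the grammar is NOT LR(0).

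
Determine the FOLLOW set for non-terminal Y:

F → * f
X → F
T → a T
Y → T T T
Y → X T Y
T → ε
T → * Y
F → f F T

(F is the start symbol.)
In Y → X T Y: Y is at the end; this adds FOLLOW(Y) to itself — nothing new
In T → * Y: Y is at the end, add FOLLOW(T)

The FOLLOW sets referred to above (computed the same way, to a fixed point):
  FOLLOW(T) = { $, '*', 'a', 'f' }

Taking the union: FOLLOW(Y) = { $, '*', 'a', 'f' }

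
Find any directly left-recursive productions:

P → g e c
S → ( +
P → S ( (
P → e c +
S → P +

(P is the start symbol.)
Direct left recursion occurs when N → N α for some non-terminal N (the right-hand side begins with the left-hand side itself).

P → g e c: starts with g
S → ( +: starts with '('
P → S ( (: starts with S
P → e c +: starts with e
S → P +: starts with P

No direct left recursion found.

Answer: No direct left recursion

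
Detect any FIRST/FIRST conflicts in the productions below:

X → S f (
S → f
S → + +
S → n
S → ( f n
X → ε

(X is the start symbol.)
No FIRST/FIRST conflicts.

A FIRST/FIRST conflict occurs when two productions N → α and N → β for the same non-terminal have FIRST(α) ∩ FIRST(β) ≠ ∅ (with ε ∈ FIRST of a nullable right-hand side, so two nullable alternatives also conflict).

FIRST sets of the non-terminals at (or reachable through a nullable prefix from) the front of some alternative:
  FIRST(S) = { '(', '+', 'f', 'n' }

Productions for X:
  X → S f (: FIRST = { '(', '+', 'f', 'n' }
  X → ε: FIRST = { ε }
Productions for S:
  S → f: FIRST = { 'f' }
  S → + +: FIRST = { '+' }
  S → n: FIRST = { 'n' }
  S → ( f n: FIRST = { '(' }

All alternatives of each non-terminal have pairwise disjoint FIRST sets.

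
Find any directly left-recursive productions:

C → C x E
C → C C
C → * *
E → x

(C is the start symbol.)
Yes, C is left-recursive

Direct left recursion occurs when N → N α for some non-terminal N (the right-hand side begins with the left-hand side itself).

C → C x E: LEFT RECURSIVE (starts with C)
C → C C: LEFT RECURSIVE (starts with C)
C → * *: starts with '*'
E → x: starts with x

The grammar has direct left recursion on: C.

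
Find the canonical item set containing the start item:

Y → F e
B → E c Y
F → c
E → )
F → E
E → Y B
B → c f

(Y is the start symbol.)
First, augment the grammar with Y' → Y
I₀ = CLOSURE({ [Y' → . Y] }):
  [Y' → . Y] has the dot before Y: add [Y → . F e]
  [Y → . F e] has the dot before F: add [F → . c], [F → . E]
  [F → . E] has the dot before E: add [E → . )], [E → . Y B]
No further items can be added.

I₀ = { [E → . )], [E → . Y B], [F → . E], [F → . c], [Y → . F e], [Y' → . Y] }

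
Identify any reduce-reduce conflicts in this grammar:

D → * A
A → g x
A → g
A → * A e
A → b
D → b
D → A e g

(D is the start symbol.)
A reduce-reduce conflict occurs when an LR(0) state has two complete items [A → α .] and [B → β .] — both call for a reduction, and with no lookahead the parser cannot choose between them.

Augment with D' → D and build the canonical LR(0) collection (I0 = CLOSURE({[D' → . D]}), then GOTO on every symbol after a dot until no new states appear). It has 14 states:
  I0: { [A → . * A e], [A → . b], [A → . g x], [A → . g], [D → . * A], [D → . A e g], [D → . b], [D' → . D] }  — shift
  I1: { [A → * . A e], [A → . * A e], [A → . b], [A → . g x], [A → . g], [D → * . A] }  — shift
  I2: { [D → A . e g] }  — shift
  I3: { [D' → D .] }  — accept
  I4: { [A → b .], [D → b .] }  — 2 reduces
  I5: { [A → g . x], [A → g .] }  — shift, reduce
  I6: { [A → g x .] }  — reduce
  I7: { [D → A e . g] }  — shift
  I8: { [D → A e g .] }  — reduce
  I9: { [A → * . A e], [A → . * A e], [A → . b], [A → . g x], [A → . g] }  — shift
  I10: { [A → * A . e], [D → * A .] }  — shift, reduce
  I11: { [A → b .] }  — reduce
  I12: { [A → * A e .] }  — reduce
  I13: { [A → * A . e] }  — shift

I4 contains complete items [A → b .], [D → b .] — reduce-reduce conflict.

Answer: Yes — I4: [A → b .] vs [D → b .]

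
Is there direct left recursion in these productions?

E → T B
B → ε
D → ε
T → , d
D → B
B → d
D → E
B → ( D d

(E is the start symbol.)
No direct left recursion

E → T B: starts with T
B → ε: starts with ε
D → ε: starts with ε
T → , d: starts with ','
D → B: starts with B
B → d: starts with d
D → E: starts with E
B → ( D d: starts with '('

No direct left recursion found.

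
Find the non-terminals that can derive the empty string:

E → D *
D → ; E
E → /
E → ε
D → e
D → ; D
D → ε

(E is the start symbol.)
A non-terminal is nullable if it can derive ε (the empty string): either it has an ε-production, or it has a production whose right-hand side consists entirely of nullable non-terminals.

ε-productions: E → ε, D → ε
So E, D are immediately nullable.
Every non-terminal is now nullable.
Nullable = { 'D', 'E' }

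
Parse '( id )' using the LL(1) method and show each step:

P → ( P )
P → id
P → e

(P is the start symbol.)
Stack is shown with the top on the left.

Stack    Input     Action
-------------------------
P $      ( id ) $  output P → ( P )
( P ) $  ( id ) $  match '('
P ) $    id ) $    output P → id
id ) $   id ) $    match 'id'
) $      ) $       match ')'
$        $         accept

The string is accepted.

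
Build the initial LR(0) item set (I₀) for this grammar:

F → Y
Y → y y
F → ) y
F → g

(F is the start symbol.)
{ [F → . ) y], [F → . Y], [F → . g], [F' → . F], [Y → . y y] }

First, augment the grammar with F' → F
I₀ = CLOSURE({ [F' → . F] }):
  [F' → . F] has the dot before F: add [F → . Y], [F → . ) y], [F → . g]
  [F → . Y] has the dot before Y: add [Y → . y y]
No further items can be added.

I₀ = { [F → . ) y], [F → . Y], [F → . g], [F' → . F], [Y → . y y] }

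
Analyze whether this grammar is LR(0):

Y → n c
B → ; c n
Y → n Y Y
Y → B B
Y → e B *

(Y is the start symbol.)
Augment with Y' → Y and build the canonical LR(0) collection (I0 = CLOSURE({[Y' → . Y]}), then GOTO on every symbol after a dot until no new states appear). It has 14 states:
  I0: { [B → . ; c n], [Y → . B B], [Y → . e B *], [Y → . n Y Y], [Y → . n c], [Y' → . Y] }  — shift
  I1: { [B → ; . c n] }  — shift
  I2: { [B → . ; c n], [Y → B . B] }  — shift
  I3: { [Y' → Y .] }  — accept
  I4: { [B → . ; c n], [Y → e . B *] }  — shift
  I5: { [B → . ; c n], [Y → . B B], [Y → . e B *], [Y → . n Y Y], [Y → . n c], [Y → n . Y Y], [Y → n . c] }  — shift
  I6: { [B → . ; c n], [Y → . B B], [Y → . e B *], [Y → . n Y Y], [Y → . n c], [Y → n Y . Y] }  — shift
  I7: { [Y → n c .] }  — reduce
  I8: { [Y → n Y Y .] }  — reduce
  I9: { [Y → e B . *] }  — shift
  I10: { [Y → e B * .] }  — reduce
  I11: { [Y → B B .] }  — reduce
  I12: { [B → ; c . n] }  — shift
  I13: { [B → ; c n .] }  — reduce

Every state is either a pure shift/goto state or contains exactly one complete item and nothing to shift — no conflicts. The grammar is LR(0).

Answer: Yes, the grammar is LR(0)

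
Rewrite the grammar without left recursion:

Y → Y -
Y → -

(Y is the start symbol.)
Y → - Y'
Y' → - Y'
Y' → ε

Y is directly left-recursive. The standard transformation for
  A → A α₁ | ... | A α_m | β₁ | ... | β_n
is
  A  → β₁ A' | ... | β_n A'
  A' → α₁ A' | ... | α_m A' | ε

Y → - becomes Y → - Y'
Y → Y - becomes Y' → - Y'
Add Y' → ε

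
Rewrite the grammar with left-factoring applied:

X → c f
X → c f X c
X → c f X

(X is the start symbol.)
Left-factoring transforms A → αβ₁ | αβ₂ into A → αA' and A' → β₁ | β₂
(α is the longest common prefix among the alternatives). Repeat until
no nonterminal has two alternatives with a common prefix.

Round 1: X has alternatives sharing prefix 'c f'. Introduce X': X → c f X'
  Add: X' → ε
  Add: X' → X c
  Add: X' → X

Round 2: X' has alternatives sharing prefix 'X'. Introduce X'': X' → X X''
  Add: X'' → c
  Add: X'' → ε

No remaining common prefixes — done.

Resulting grammar:
X → c f X'
X' → ε
X' → X X''
X'' → c
X'' → ε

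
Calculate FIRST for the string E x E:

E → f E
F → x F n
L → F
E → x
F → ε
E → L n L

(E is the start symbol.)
FIRST sets of the non-terminals involved (from the grammar, by fixed-point iteration):
  FIRST(E) = { 'f', 'n', 'x' }

To compute FIRST(E x E), process the symbols left to right:
Symbol E is a non-terminal. Add FIRST(E) \ {ε} = { 'f', 'n', 'x' }
E is not nullable (ε ∉ FIRST(E)), so stop here.
FIRST(E x E) = { 'f', 'n', 'x' }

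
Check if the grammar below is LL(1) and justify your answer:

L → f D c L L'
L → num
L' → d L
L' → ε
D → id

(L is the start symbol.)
A grammar is LL(1) if for each non-terminal N with multiple productions, the predict sets of those productions are pairwise disjoint, where PREDICT(N → α) = (FIRST(α) \ {ε}) ∪ (FOLLOW(N) if α ⇒* ε).

Relevant sets:
  FOLLOW(L') = { $, 'd' }

For L:
  PREDICT(L → f D c L L') = { 'f' }
  PREDICT(L → num) = { 'num' }
For L':
  PREDICT(L' → d L) = { 'd' }
  PREDICT(L' → ε) = { $, 'd' }
D has a single production, so nothing to check there.

Conflict found: Predict set conflict for L': { 'd' }
The grammar is NOT LL(1).

Answer: No. Predict set conflict for L': { 'd' }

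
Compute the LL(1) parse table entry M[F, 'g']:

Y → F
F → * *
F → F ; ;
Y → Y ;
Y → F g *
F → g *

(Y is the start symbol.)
F → F ; ;, F → g *

To find M[F, 'g'], we find productions for F where 'g' is in the predict set (PREDICT(N → α) = (FIRST(α) \ {ε}) ∪ (FOLLOW(N) if α ⇒* ε)).

Relevant sets:
  FIRST(F) = { '*', 'g' }

F → * *: PREDICT = { '*' }
F → F ; ;: PREDICT = { '*', 'g' }
  'g' is in predict set, so this production goes in M[F, 'g']
F → g *: PREDICT = { 'g' }
  'g' is in predict set, so this production goes in M[F, 'g']

M[F, 'g'] = F → F ; ;, F → g *  (a multiply-defined cell — the grammar is not LL(1))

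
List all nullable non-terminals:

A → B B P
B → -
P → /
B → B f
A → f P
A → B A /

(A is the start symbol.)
None

There are no ε-productions, so no non-terminal can derive ε.
No non-terminals are nullable.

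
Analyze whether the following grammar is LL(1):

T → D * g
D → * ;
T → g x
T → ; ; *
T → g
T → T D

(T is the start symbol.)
No. Predict set conflict for T: { '*' }

A grammar is LL(1) if for each non-terminal N with multiple productions, the predict sets of those productions are pairwise disjoint, where PREDICT(N → α) = (FIRST(α) \ {ε}) ∪ (FOLLOW(N) if α ⇒* ε).

Relevant sets:
  FIRST(D) = { '*' }
  FIRST(T) = { '*', ';', 'g' }

For T:
  PREDICT(T → D '*' g) = { '*' }
  PREDICT(T → g x) = { 'g' }
  PREDICT(T → ';' ';' '*') = { ';' }
  PREDICT(T → g) = { 'g' }
  PREDICT(T → T D) = { '*', ';', 'g' }
D has a single production, so nothing to check there.

Conflict found: Predict set conflict for T: { '*' }
The grammar is NOT LL(1).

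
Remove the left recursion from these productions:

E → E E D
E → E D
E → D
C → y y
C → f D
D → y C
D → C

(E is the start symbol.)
E is directly left-recursive. The standard transformation for
  A → A α₁ | ... | A α_m | β₁ | ... | β_n
is
  A  → β₁ A' | ... | β_n A'
  A' → α₁ A' | ... | α_m A' | ε

E → D becomes E → D E'
E → E E D becomes E' → E D E'
E → E D becomes E' → D E'
Add E' → ε

Productions for other non-terminals are unchanged:
  C → y y
  C → f D
  D → y C
  D → C

Resulting grammar:
E → D E'
E' → E D E'
E' → D E'
E' → ε
C → y y
C → f D
D → y C
D → C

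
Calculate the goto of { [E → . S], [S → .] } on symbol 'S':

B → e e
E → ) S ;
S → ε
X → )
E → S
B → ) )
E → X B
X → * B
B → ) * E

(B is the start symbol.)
{ [E → S .] }

GOTO(I, 'S') = CLOSURE({ [A → αX.β] : [A → α.Xβ] ∈ I, X = 'S' })

Items with dot before 'S', with the dot advanced:
  [E → . S] → [E → S .]
Closure adds nothing (no advanced item has the dot before a non-terminal).

GOTO = { [E → S .] }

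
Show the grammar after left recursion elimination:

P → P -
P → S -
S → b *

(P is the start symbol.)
P is directly left-recursive. The standard transformation for
  A → A α₁ | ... | A α_m | β₁ | ... | β_n
is
  A  → β₁ A' | ... | β_n A'
  A' → α₁ A' | ... | α_m A' | ε

P → S - becomes P → S - P'
P → P - becomes P' → - P'
Add P' → ε

Productions for other non-terminals are unchanged:
  S → b *

Resulting grammar:
P → S - P'
P' → - P'
P' → ε
S → b *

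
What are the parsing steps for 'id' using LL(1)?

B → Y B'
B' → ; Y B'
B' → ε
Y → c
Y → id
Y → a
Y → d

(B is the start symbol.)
LL(1) parsing maintains a stack (initially the start symbol over $) and the input. At each step: if the stack top is a terminal, match it against the current input token; if it is a non-terminal N, replace it with the RHS of M[N, lookahead] (the unique production whose predict set contains the lookahead).

Stack is shown with the top on the left.

Stack    Input  Action
----------------------
B $      id $   output B → Y B'
Y B' $   id $   output Y → id
id B' $  id $   match 'id'
B' $     $      output B' → ε
$        $      accept

The string is accepted.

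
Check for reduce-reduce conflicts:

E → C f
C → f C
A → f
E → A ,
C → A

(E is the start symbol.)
Augment with E' → E and build the canonical LR(0) collection (I0 = CLOSURE({[E' → . E]}), then GOTO on every symbol after a dot until no new states appear). It has 9 states:
  I0: { [A → . f], [C → . A], [C → . f C], [E → . A ,], [E → . C f], [E' → . E] }  — shift
  I1: { [C → A .], [E → A . ,] }  — shift, reduce
  I2: { [E → C . f] }  — shift
  I3: { [E' → E .] }  — accept
  I4: { [A → . f], [A → f .], [C → . A], [C → . f C], [C → f . C] }  — shift, reduce
  I5: { [C → A .] }  — reduce
  I6: { [C → f C .] }  — reduce
  I7: { [E → C f .] }  — reduce
  I8: { [E → A , .] }  — reduce

No state contains more than one complete item.

Answer: No reduce-reduce conflicts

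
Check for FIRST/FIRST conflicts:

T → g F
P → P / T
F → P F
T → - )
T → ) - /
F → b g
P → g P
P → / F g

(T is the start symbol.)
FIRST sets of the non-terminals at (or reachable through a nullable prefix from) the front of some alternative:
  FIRST(P) = { '/', 'g' }

Productions for T:
  T → g F: FIRST = { 'g' }
  T → - ): FIRST = { '-' }
  T → ) - /: FIRST = { ')' }
Productions for P:
  P → P / T: FIRST = { '/', 'g' }
  P → g P: FIRST = { 'g' }
  P → / F g: FIRST = { '/' }
Productions for F:
  F → P F: FIRST = { '/', 'g' }
  F → b g: FIRST = { 'b' }

Conflict for P: P → P / T and P → g P
  Overlap: { 'g' }
Conflict for P: P → P / T and P → / F g
  Overlap: { '/' }

Answer: Yes. P → P '/' T / P → g P on { 'g' }; P → P '/' T / P → '/' F g on { '/' }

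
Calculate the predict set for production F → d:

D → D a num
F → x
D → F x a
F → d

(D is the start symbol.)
{ 'd' }

PREDICT(F → d) = (FIRST(RHS) \ {ε}) ∪ (FOLLOW(F) if ε ∈ FIRST(RHS), i.e. RHS ⇒* ε)
FIRST(d) = { 'd' }
ε ∉ FIRST(d), so FOLLOW(F) is not added.
PREDICT(F → d) = { 'd' }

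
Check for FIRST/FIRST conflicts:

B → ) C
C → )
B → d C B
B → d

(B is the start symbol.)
A FIRST/FIRST conflict occurs when two productions N → α and N → β for the same non-terminal have FIRST(α) ∩ FIRST(β) ≠ ∅ (with ε ∈ FIRST of a nullable right-hand side, so two nullable alternatives also conflict).

Productions for B:
  B → ) C: FIRST = { ')' }
  B → d C B: FIRST = { 'd' }
  B → d: FIRST = { 'd' }
C has only one production, so no FIRST/FIRST conflict is possible there.

Conflict for B: B → d C B and B → d
  Overlap: { 'd' }

Answer: Yes. B → d C B / B → d on { 'd' }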